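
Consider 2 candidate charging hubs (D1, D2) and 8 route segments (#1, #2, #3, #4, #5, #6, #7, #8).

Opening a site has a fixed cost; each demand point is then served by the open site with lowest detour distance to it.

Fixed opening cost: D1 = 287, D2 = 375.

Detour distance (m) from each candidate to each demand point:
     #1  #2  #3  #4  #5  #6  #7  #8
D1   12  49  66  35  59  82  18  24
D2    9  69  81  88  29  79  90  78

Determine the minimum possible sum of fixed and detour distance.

Open {D1}: assign each demand point to its cheapest open site.
  #1→D1 12, #2→D1 49, #3→D1 66, #4→D1 35, #5→D1 59, #6→D1 82, #7→D1 18, #8→D1 24
  detour distance 345, fixed 287 → total 632.
Compare {D2}: detour distance 523 + fixed 375 = 898.
Compare {D1, D2}: detour distance 309 + fixed 662 = 971.

632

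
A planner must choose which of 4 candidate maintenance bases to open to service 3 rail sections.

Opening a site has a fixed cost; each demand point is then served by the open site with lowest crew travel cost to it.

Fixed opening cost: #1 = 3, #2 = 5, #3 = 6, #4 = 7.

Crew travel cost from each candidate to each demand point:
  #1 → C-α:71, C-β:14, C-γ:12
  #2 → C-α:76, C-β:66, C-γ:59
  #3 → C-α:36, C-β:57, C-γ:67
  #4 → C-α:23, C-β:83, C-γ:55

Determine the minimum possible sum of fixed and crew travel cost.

59

Open {#1, #4}: assign each demand point to its cheapest open site.
  C-α→#4 23, C-β→#1 14, C-γ→#1 12
  crew travel cost 49, fixed 10 → total 59.
Compare {#1, #2, #4}: crew travel cost 49 + fixed 15 = 64.
Compare {#1, #3, #4}: crew travel cost 49 + fixed 16 = 65.
Compare {#1, #2, #3, #4}: crew travel cost 49 + fixed 21 = 70.
All other subsets cost ≥ 64. Minimum total cost: 59.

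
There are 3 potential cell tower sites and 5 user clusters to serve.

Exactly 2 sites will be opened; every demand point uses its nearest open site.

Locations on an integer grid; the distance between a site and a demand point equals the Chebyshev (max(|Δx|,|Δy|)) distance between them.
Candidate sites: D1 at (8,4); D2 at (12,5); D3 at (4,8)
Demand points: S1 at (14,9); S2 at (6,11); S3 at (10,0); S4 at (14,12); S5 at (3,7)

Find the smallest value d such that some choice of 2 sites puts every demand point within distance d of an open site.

7

Open {D1, D2}.
  Farthest demand point is S4 at distance 7 (to D2); all others are ≤ 7.
With {D2, D3} the worst case is 7.
With {D1, D3} the worst case is 8.
No size-2 selection achieves below 7.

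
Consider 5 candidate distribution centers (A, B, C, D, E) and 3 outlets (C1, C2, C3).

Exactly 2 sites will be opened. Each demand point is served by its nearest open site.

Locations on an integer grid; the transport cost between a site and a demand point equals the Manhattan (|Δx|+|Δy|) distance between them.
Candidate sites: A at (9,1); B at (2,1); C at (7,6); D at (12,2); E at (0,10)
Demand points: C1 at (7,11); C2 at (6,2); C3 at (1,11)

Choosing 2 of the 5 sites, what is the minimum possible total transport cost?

12

Open {C, E}.
  C1→C 5, C2→C 5, C3→E 2  ⇒ total 12.
Compare {A, E}: total 14.
Compare {B, E}: total 15.
No size-2 selection does better; minimum is 12.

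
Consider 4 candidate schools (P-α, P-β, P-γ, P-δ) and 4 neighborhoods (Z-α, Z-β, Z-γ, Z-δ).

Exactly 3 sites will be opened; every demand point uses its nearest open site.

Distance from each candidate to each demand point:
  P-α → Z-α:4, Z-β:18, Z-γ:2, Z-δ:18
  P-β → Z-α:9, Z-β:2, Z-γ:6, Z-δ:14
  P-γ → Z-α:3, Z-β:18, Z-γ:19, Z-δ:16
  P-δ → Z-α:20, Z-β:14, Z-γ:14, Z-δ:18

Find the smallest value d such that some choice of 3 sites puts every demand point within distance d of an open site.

14

Open {P-α, P-β, P-γ}.
  Farthest demand point is Z-δ at distance 14 (to P-β); all others are ≤ 14.
With {P-α, P-β, P-δ} the worst case is 14.
With {P-β, P-γ, P-δ} the worst case is 14.
No size-3 selection achieves below 14.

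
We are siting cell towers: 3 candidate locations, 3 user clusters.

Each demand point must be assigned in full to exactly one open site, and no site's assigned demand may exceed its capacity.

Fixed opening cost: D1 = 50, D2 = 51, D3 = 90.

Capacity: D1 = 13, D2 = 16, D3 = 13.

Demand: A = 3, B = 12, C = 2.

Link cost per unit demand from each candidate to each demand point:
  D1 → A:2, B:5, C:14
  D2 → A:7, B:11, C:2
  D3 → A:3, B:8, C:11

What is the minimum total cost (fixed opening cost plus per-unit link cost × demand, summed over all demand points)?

186

Open {D1, D2}; cheapest assignment that respects the capacities:
  D1 (cap 13, load 12): B — cost 12×5 = 60
  D2 (cap 16, load 5): A, C — cost 3×7 + 2×2 = 25
  Shipping 85, fixed 101 → total 186.
  Any other capacity-feasible assignment to {D1, D2} ships for at least 85.
Compare {D1, D3}: its best feasible assignment gives total 231.
Compare {D2, D3}: its best feasible assignment gives total 262.
Every other set of open sites that can feasibly serve all demand totals ≥ 231 even under its best assignment. Minimum: 186.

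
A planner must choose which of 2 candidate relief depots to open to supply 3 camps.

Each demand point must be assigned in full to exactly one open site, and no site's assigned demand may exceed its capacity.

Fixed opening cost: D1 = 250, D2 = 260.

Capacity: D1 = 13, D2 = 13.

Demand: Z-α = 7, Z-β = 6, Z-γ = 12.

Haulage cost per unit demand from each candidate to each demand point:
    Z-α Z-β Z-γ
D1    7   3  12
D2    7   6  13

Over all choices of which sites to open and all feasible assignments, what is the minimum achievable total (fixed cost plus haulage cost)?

Open {D1, D2}; cheapest assignment that respects the capacities:
  D1 (cap 13, load 13): Z-α, Z-β — cost 7×7 + 6×3 = 67
  D2 (cap 13, load 12): Z-γ — cost 12×13 = 156
  Shipping 223, fixed 510 → total 733.
  Any other capacity-feasible assignment to {D1, D2} ships for at least 223.
Total demand is 25 and no other set of sites has combined capacity ≥ 25, so {D1, D2} is the only feasible choice of open sites. Minimum: 733.

733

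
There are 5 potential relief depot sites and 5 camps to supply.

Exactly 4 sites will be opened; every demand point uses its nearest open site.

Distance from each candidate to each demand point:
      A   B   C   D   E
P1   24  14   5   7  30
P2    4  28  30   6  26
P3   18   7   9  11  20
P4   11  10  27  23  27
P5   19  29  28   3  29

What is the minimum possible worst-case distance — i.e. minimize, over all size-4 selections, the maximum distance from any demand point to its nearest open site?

20

Open {P1, P2, P3, P4}.
  Farthest demand point is E at distance 20 (to P3); all others are ≤ 20.
With {P1, P2, P3, P5} the worst case is 20.
With {P1, P3, P4, P5} the worst case is 20.
No size-4 selection achieves below 20.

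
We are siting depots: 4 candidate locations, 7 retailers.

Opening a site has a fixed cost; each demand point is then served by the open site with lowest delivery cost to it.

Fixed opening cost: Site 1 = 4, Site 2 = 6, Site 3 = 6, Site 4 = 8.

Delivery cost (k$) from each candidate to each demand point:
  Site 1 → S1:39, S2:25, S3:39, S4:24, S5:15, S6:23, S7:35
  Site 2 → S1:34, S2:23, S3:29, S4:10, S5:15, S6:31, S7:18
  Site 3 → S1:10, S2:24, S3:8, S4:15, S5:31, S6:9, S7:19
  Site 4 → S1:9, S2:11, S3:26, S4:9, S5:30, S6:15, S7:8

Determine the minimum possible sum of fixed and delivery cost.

Open {Site 1, Site 3, Site 4}: assign each demand point to its cheapest open site.
  S1→Site 4 9, S2→Site 4 11, S3→Site 3 8, S4→Site 4 9, S5→Site 1 15, S6→Site 3 9, S7→Site 4 8
  delivery cost 69, fixed 18 → total 87.
Compare {Site 2, Site 3, Site 4}: delivery cost 69 + fixed 20 = 89.
Compare {Site 1, Site 2, Site 3, Site 4}: delivery cost 69 + fixed 24 = 93.
Compare {Site 3, Site 4}: delivery cost 84 + fixed 14 = 98.
All other subsets cost ≥ 89. Minimum total cost: 87.

87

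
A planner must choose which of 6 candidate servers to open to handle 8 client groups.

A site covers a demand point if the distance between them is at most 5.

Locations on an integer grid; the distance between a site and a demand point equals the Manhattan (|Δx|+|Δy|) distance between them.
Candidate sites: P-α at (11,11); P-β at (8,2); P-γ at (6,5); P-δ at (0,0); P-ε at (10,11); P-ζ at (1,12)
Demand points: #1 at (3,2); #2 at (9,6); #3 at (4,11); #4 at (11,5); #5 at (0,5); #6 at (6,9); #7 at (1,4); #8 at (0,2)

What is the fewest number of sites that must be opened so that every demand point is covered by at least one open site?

3

Coverage sets (demand points within 5 of each site):
  P-α: {}
  P-β: {#1, #2}
  P-γ: {#2, #4, #6}
  P-δ: {#1, #5, #7, #8}
  P-ε: {}
  P-ζ: {#3}
No 2 sites suffice: every size-2 union leaves at least one demand point uncovered.
But {P-γ, P-δ, P-ζ} covers everything, so the minimum is 3.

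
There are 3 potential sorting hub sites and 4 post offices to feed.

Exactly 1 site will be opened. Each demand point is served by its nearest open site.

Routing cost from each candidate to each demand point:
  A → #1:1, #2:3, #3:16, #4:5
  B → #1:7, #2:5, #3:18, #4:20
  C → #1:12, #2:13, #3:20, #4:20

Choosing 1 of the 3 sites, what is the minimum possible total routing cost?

Open {A}.
  #1→A 1, #2→A 3, #3→A 16, #4→A 5  ⇒ total 25.
Compare {B}: total 50.
Compare {C}: total 65.

25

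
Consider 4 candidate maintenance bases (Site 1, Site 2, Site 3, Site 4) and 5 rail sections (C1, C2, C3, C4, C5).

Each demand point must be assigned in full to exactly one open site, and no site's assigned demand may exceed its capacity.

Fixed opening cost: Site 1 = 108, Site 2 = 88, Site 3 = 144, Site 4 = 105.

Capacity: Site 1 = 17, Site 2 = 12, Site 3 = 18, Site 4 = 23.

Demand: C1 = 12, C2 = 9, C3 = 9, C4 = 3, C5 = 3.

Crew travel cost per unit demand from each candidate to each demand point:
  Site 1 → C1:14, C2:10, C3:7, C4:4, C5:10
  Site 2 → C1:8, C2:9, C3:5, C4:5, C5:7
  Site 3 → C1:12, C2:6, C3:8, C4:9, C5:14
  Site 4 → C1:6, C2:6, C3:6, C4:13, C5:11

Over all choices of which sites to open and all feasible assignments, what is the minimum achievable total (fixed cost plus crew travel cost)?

Open {Site 1, Site 4}; cheapest assignment that respects the capacities:
  Site 1 (cap 17, load 15): C3, C4, C5 — cost 9×7 + 3×4 + 3×10 = 105
  Site 4 (cap 23, load 21): C1, C2 — cost 12×6 + 9×6 = 126
  Shipping 231, fixed 213 → total 444.
  Any other capacity-feasible assignment to {Site 1, Site 4} ships for at least 231.
Compare {Site 3, Site 4}: its best feasible assignment gives total 498.
Compare {Site 1, Site 2, Site 4}: its best feasible assignment gives total 505.
Every other set of open sites that can feasibly serve all demand totals ≥ 498 even under its best assignment. Minimum: 444.

444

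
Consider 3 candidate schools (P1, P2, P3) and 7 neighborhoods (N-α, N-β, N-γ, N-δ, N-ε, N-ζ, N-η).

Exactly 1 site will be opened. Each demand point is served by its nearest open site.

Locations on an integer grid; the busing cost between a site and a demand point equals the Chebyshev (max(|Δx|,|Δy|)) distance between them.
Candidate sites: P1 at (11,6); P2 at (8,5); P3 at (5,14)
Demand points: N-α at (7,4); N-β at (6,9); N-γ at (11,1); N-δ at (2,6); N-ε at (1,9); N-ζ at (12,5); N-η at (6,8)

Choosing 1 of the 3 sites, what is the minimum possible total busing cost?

Open {P2}.
  N-α→P2 1, N-β→P2 4, N-γ→P2 4, N-δ→P2 6, N-ε→P2 7, N-ζ→P2 4, N-η→P2 3  ⇒ total 29.
Compare {P1}: total 39.
Compare {P3}: total 56.

29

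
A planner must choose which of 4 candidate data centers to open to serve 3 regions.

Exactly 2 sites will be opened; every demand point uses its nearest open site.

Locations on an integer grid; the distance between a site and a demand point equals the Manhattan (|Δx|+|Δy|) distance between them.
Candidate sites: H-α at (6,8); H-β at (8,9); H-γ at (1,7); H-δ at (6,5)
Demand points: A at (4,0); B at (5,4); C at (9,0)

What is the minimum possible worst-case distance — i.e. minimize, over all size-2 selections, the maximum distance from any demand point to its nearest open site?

8

Open {H-α, H-δ}.
  Farthest demand point is C at distance 8 (to H-δ); all others are ≤ 8.
With {H-β, H-δ} the worst case is 8.
With {H-γ, H-δ} the worst case is 8.
No size-2 selection achieves below 8.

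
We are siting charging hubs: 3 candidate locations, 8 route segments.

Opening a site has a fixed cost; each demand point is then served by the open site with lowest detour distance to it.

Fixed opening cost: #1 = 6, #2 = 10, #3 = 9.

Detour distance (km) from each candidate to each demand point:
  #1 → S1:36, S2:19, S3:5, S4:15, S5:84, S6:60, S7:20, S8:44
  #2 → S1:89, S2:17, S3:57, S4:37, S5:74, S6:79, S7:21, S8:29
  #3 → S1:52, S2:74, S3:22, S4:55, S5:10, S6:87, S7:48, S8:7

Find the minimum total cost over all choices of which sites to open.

187

Open {#1, #3}: assign each demand point to its cheapest open site.
  S1→#1 36, S2→#1 19, S3→#1 5, S4→#1 15, S5→#3 10, S6→#1 60, S7→#1 20, S8→#3 7
  detour distance 172, fixed 15 → total 187.
Compare {#1, #2, #3}: detour distance 170 + fixed 25 = 195.
Compare {#2, #3}: detour distance 245 + fixed 19 = 264.
Compare {#1, #2}: detour distance 256 + fixed 16 = 272.
All other subsets cost ≥ 195. Minimum total cost: 187.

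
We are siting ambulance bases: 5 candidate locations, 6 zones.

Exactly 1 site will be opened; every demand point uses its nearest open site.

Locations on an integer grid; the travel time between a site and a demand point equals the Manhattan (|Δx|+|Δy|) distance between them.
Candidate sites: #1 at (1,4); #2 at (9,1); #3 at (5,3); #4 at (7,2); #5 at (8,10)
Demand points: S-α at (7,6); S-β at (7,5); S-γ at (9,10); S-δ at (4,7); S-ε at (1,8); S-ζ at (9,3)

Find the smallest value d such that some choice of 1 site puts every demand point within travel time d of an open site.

Open {#5}.
  Farthest demand point is S-ε at travel time 9 (to #5); all others are ≤ 9.
With {#3} the worst case is 11.
With {#4} the worst case is 12.
No size-1 selection achieves below 9.

9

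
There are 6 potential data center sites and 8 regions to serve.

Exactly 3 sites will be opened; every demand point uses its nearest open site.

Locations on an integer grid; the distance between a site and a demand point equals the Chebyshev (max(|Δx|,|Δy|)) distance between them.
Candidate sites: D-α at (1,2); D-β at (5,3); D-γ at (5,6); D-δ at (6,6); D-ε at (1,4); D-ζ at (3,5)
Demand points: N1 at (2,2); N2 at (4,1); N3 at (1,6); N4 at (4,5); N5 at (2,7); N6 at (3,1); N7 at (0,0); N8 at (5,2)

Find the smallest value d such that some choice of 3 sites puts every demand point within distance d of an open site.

2

Open {D-α, D-β, D-ζ}.
  Farthest demand point is N2 at distance 2 (to D-β); all others are ≤ 2.
With {D-α, D-β, D-ε} the worst case is 3.
With {D-α, D-γ, D-ζ} the worst case is 3.
No size-3 selection achieves below 2.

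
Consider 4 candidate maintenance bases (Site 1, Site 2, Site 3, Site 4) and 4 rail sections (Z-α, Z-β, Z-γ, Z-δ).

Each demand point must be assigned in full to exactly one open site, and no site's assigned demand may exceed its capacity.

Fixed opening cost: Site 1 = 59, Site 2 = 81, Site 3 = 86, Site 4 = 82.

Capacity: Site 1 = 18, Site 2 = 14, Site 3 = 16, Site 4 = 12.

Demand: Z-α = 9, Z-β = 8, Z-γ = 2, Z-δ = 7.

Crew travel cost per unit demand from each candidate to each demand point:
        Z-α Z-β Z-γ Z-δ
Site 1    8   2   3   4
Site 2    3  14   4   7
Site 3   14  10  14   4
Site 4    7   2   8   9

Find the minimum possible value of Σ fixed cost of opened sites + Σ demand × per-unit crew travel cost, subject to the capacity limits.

Open {Site 1, Site 2}; cheapest assignment that respects the capacities:
  Site 1 (cap 18, load 17): Z-β, Z-γ, Z-δ — cost 8×2 + 2×3 + 7×4 = 50
  Site 2 (cap 14, load 9): Z-α — cost 9×3 = 27
  Shipping 77, fixed 140 → total 217.
  Any other capacity-feasible assignment to {Site 1, Site 2} ships for at least 77.
Compare {Site 1, Site 4}: its best feasible assignment gives total 254.
Compare {Site 1, Site 3}: its best feasible assignment gives total 289.
Every other set of open sites that can feasibly serve all demand totals ≥ 254 even under its best assignment. Minimum: 217.

217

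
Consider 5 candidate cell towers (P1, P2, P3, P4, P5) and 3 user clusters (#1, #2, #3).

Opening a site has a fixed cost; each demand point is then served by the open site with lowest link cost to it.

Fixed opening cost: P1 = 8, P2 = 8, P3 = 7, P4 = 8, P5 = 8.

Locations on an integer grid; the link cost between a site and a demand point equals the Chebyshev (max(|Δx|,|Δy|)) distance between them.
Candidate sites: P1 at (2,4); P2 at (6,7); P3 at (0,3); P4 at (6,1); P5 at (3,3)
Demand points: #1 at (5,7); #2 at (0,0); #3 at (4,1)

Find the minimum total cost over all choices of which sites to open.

17

Open {P5}: assign each demand point to its cheapest open site.
  #1→P5 4, #2→P5 3, #3→P5 2
  link cost 9, fixed 8 → total 17.
Compare {P1}: link cost 10 + fixed 8 = 18.
Compare {P3}: link cost 12 + fixed 7 = 19.
Compare {P2}: link cost 14 + fixed 8 = 22.
All other subsets cost ≥ 18. Minimum total cost: 17.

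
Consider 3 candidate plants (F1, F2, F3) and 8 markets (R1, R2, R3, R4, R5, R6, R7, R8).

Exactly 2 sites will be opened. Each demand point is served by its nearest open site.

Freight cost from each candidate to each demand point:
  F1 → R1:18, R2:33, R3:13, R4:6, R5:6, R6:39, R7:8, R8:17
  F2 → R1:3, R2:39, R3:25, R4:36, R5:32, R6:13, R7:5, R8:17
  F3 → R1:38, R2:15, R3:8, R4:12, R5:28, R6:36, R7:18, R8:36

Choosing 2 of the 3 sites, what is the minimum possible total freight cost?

Open {F1, F2}.
  R1→F2 3, R2→F1 33, R3→F1 13, R4→F1 6, R5→F1 6, R6→F2 13, R7→F2 5, R8→F1 17  ⇒ total 96.
Compare {F2, F3}: total 101.
Compare {F1, F3}: total 114.

96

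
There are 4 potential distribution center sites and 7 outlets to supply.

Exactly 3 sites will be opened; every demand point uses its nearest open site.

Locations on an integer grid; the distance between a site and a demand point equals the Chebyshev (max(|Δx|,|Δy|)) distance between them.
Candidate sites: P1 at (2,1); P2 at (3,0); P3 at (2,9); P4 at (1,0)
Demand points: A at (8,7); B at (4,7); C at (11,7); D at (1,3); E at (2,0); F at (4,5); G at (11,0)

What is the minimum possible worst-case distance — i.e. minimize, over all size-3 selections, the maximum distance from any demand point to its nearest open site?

Open {P1, P2, P3}.
  Farthest demand point is C at distance 8 (to P2); all others are ≤ 8.
With {P1, P2, P4} the worst case is 8.
With {P2, P3, P4} the worst case is 8.
No size-3 selection achieves below 8.

8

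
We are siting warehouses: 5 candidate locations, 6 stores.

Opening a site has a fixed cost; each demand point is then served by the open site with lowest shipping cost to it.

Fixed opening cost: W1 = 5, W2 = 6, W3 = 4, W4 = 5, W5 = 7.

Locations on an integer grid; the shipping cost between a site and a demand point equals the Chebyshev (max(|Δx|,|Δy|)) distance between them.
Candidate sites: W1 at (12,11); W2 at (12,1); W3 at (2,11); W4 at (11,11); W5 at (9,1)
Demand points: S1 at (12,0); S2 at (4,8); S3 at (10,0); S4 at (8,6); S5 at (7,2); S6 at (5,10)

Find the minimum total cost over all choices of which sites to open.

Open {W3, W5}: assign each demand point to its cheapest open site.
  S1→W5 3, S2→W3 3, S3→W5 1, S4→W5 5, S5→W5 2, S6→W3 3
  shipping cost 17, fixed 11 → total 28.
Compare {W2, W3}: shipping cost 19 + fixed 10 = 29.
Compare {W2, W3, W5}: shipping cost 15 + fixed 17 = 32.
Compare {W1, W3, W5}: shipping cost 17 + fixed 16 = 33.
All other subsets cost ≥ 29. Minimum total cost: 28.

28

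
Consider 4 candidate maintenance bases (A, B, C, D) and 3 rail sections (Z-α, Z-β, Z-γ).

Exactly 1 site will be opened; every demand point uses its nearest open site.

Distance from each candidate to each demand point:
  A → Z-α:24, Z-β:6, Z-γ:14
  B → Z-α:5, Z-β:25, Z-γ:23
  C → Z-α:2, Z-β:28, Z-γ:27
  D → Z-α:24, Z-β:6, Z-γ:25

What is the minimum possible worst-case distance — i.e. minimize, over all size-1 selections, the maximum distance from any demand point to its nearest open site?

24

Open {A}.
  Farthest demand point is Z-α at distance 24 (to A); all others are ≤ 24.
With {B} the worst case is 25.
With {D} the worst case is 25.
No size-1 selection achieves below 24.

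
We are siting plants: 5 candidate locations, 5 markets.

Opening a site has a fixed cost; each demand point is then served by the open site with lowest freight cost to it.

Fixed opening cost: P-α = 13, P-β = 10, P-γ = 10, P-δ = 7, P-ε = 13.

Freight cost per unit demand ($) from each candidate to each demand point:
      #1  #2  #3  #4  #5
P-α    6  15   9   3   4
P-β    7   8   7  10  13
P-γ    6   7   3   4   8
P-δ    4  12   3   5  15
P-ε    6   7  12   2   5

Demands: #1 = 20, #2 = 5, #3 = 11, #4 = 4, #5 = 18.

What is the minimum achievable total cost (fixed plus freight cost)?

261

Open {P-α, P-δ, P-ε}: assign each demand point to its cheapest open site.
  #1→P-δ 20×4=80, #2→P-ε 5×7=35, #3→P-δ 11×3=33, #4→P-ε 4×2=8, #5→P-α 18×4=72
  freight cost 228, fixed 33 → total 261.
Compare {P-α, P-γ, P-δ}: freight cost 232 + fixed 30 = 262.
Compare {P-δ, P-ε}: freight cost 246 + fixed 20 = 266.
Compare {P-α, P-β, P-δ}: freight cost 237 + fixed 30 = 267.
All other subsets cost ≥ 262. Minimum total cost: 261.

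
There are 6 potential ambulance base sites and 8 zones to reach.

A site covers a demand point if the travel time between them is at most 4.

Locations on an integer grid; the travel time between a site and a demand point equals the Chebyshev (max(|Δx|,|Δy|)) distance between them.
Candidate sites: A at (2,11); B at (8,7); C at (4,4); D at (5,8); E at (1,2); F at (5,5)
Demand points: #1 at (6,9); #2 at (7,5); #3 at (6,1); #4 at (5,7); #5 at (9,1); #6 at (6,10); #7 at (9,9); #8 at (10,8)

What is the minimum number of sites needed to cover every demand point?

Coverage sets (demand points within 4 of each site):
  A: {#1, #4, #6}
  B: {#1, #2, #4, #6, #7, #8}
  C: {#2, #3, #4}
  D: {#1, #2, #4, #6, #7}
  E: {}
  F: {#1, #2, #3, #4, #5, #7}
No single site covers all 8 demand points.
But {B, F} covers everything, so the minimum is 2.

2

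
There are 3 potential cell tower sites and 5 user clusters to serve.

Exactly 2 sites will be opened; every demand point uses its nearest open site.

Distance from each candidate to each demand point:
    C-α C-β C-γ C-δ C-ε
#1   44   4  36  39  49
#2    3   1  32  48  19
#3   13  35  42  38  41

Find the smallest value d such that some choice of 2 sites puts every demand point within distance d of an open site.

38

Open {#2, #3}.
  Farthest demand point is C-δ at distance 38 (to #3); all others are ≤ 38.
With {#1, #2} the worst case is 39.
With {#1, #3} the worst case is 41.
No size-2 selection achieves below 38.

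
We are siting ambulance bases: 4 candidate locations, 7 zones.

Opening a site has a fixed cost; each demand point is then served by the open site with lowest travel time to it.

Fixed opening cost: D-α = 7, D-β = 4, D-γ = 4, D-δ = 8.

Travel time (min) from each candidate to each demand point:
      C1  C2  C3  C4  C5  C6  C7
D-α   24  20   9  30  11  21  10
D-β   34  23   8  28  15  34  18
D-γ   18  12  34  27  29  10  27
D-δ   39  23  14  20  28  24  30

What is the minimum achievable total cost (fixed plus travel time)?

Open {D-α, D-γ}: assign each demand point to its cheapest open site.
  C1→D-γ 18, C2→D-γ 12, C3→D-α 9, C4→D-γ 27, C5→D-α 11, C6→D-γ 10, C7→D-α 10
  travel time 97, fixed 11 → total 108.
Compare {D-α, D-γ, D-δ}: travel time 90 + fixed 19 = 109.
Compare {D-α, D-β, D-γ}: travel time 96 + fixed 15 = 111.
Compare {D-α, D-β, D-γ, D-δ}: travel time 89 + fixed 23 = 112.
All other subsets cost ≥ 109. Minimum total cost: 108.

108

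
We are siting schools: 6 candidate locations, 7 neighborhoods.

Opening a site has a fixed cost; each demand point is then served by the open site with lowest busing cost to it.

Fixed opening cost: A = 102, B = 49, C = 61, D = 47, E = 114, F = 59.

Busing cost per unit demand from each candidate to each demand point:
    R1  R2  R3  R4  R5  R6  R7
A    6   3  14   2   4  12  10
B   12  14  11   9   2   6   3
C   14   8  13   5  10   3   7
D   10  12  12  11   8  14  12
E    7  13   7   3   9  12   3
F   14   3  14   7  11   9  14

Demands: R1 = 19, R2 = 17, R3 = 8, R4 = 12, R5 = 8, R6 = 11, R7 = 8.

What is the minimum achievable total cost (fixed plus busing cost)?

Open {A, B}: assign each demand point to its cheapest open site.
  R1→A 19×6=114, R2→A 17×3=51, R3→B 8×11=88, R4→A 12×2=24, R5→B 8×2=16, R6→B 11×6=66, R7→B 8×3=24
  busing cost 383, fixed 151 → total 534.
Compare {A, B, C}: busing cost 350 + fixed 212 = 562.
Compare {A, C}: busing cost 414 + fixed 163 = 577.
Compare {A, B, D}: busing cost 383 + fixed 198 = 581.
All other subsets cost ≥ 562. Minimum total cost: 534.

534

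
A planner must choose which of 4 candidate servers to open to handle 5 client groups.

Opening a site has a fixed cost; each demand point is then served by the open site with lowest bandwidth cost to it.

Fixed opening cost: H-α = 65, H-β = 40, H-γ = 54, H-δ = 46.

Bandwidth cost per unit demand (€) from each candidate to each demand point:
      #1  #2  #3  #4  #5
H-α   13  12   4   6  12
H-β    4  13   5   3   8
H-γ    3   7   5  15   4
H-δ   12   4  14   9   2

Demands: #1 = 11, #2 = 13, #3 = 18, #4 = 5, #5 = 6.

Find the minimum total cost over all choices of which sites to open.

Open {H-β, H-δ}: assign each demand point to its cheapest open site.
  #1→H-β 11×4=44, #2→H-δ 13×4=52, #3→H-β 18×5=90, #4→H-β 5×3=15, #5→H-δ 6×2=12
  bandwidth cost 213, fixed 86 → total 299.
Compare {H-γ, H-δ}: bandwidth cost 232 + fixed 100 = 332.
Compare {H-β, H-γ, H-δ}: bandwidth cost 202 + fixed 140 = 342.
Compare {H-α, H-β, H-δ}: bandwidth cost 195 + fixed 151 = 346.
All other subsets cost ≥ 332. Minimum total cost: 299.

299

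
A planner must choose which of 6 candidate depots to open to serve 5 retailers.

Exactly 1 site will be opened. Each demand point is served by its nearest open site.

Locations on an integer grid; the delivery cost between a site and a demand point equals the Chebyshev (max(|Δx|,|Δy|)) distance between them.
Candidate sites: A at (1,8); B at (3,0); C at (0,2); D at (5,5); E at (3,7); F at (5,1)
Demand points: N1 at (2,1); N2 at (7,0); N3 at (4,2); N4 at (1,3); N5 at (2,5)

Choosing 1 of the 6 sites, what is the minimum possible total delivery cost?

14

Open {F}.
  N1→F 3, N2→F 2, N3→F 1, N4→F 4, N5→F 4  ⇒ total 14.
Compare {B}: total 15.
Compare {C}: total 17.
No size-1 selection does better; minimum is 14.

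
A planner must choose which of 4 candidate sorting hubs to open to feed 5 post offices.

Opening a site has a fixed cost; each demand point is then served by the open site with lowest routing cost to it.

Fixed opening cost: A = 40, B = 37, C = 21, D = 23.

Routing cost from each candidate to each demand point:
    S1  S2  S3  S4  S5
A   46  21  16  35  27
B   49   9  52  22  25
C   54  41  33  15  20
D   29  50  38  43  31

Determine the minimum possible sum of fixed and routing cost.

Open {A, C}: assign each demand point to its cheapest open site.
  S1→A 46, S2→A 21, S3→A 16, S4→C 15, S5→C 20
  routing cost 118, fixed 61 → total 179.
Compare {C, D}: routing cost 138 + fixed 44 = 182.
Compare {B, D}: routing cost 123 + fixed 60 = 183.
Compare {C}: routing cost 163 + fixed 21 = 184.
All other subsets cost ≥ 182. Minimum total cost: 179.

179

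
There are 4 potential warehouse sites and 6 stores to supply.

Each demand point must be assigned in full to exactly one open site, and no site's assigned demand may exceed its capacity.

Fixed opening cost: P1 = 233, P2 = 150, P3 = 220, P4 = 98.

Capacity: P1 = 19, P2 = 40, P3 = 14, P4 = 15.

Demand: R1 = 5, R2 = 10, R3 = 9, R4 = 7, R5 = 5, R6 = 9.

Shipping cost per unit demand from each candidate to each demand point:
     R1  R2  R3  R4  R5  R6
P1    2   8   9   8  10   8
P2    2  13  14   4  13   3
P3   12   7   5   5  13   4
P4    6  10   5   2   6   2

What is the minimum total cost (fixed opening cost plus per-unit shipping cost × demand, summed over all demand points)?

518

Open {P2, P4}; cheapest assignment that respects the capacities:
  P2 (cap 40, load 31): R1, R2, R4, R6 — cost 5×2 + 10×13 + 7×4 + 9×3 = 195
  P4 (cap 15, load 14): R3, R5 — cost 9×5 + 5×6 = 75
  Shipping 270, fixed 248 → total 518.
  Any other capacity-feasible assignment to {P2, P4} ships for at least 270.
Compare {P1, P2}: its best feasible assignment gives total 674.
Compare {P2, P3}: its best feasible assignment gives total 675.
Every other set of open sites that can feasibly serve all demand totals ≥ 674 even under its best assignment. Minimum: 518.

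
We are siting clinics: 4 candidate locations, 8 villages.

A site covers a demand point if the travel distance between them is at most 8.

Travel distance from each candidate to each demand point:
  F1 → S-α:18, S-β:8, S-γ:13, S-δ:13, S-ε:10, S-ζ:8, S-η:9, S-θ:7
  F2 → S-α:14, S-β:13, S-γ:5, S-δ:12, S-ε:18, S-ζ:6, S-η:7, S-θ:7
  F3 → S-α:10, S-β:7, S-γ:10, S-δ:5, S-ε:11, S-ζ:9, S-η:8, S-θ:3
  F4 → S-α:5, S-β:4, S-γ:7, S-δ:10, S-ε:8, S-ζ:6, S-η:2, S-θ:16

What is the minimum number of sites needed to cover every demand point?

Coverage sets (demand points within 8 of each site):
  F1: {S-β, S-ζ, S-θ}
  F2: {S-γ, S-ζ, S-η, S-θ}
  F3: {S-β, S-δ, S-η, S-θ}
  F4: {S-α, S-β, S-γ, S-ε, S-ζ, S-η}
No single site covers all 8 demand points.
But {F3, F4} covers everything, so the minimum is 2.

2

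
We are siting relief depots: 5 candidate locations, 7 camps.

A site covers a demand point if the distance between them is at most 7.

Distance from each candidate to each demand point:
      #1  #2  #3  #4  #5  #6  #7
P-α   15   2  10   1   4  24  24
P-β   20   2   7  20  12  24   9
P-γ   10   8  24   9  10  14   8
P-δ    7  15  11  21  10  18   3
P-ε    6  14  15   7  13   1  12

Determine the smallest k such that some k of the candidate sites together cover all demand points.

Coverage sets (demand points within 7 of each site):
  P-α: {#2, #4, #5}
  P-β: {#2, #3}
  P-γ: {}
  P-δ: {#1, #7}
  P-ε: {#1, #4, #6}
No 3 sites suffice: every size-3 union leaves at least one demand point uncovered.
But {P-α, P-β, P-δ, P-ε} covers everything, so the minimum is 4.

4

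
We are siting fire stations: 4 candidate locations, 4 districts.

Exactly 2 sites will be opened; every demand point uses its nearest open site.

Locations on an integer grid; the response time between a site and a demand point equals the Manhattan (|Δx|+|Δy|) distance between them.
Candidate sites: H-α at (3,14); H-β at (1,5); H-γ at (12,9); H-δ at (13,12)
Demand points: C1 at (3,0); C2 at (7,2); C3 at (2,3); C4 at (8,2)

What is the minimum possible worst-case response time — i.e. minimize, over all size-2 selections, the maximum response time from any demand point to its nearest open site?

10

Open {H-α, H-β}.
  Farthest demand point is C4 at response time 10 (to H-β); all others are ≤ 10.
With {H-β, H-γ} the worst case is 10.
With {H-β, H-δ} the worst case is 10.
No size-2 selection achieves below 10.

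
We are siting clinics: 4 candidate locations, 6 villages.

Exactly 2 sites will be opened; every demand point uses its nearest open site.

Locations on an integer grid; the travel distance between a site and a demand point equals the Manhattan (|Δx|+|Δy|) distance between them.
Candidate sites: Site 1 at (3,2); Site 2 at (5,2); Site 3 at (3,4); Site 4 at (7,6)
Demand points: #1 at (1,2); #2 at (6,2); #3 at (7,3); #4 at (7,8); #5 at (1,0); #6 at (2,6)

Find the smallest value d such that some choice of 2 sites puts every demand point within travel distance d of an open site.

Open {Site 1, Site 4}.
  Farthest demand point is #6 at travel distance 5 (to Site 1); all others are ≤ 5.
With {Site 2, Site 4} the worst case is 6.
With {Site 3, Site 4} the worst case is 6.
No size-2 selection achieves below 5.

5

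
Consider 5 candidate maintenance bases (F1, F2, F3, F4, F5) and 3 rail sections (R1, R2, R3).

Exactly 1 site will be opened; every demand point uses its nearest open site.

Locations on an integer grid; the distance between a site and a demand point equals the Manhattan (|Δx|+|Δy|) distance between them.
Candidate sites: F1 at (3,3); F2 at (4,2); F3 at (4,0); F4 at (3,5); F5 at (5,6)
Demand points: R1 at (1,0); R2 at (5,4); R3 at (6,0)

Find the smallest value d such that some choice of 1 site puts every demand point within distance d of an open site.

Open {F2}.
  Farthest demand point is R1 at distance 5 (to F2); all others are ≤ 5.
With {F3} the worst case is 5.
With {F1} the worst case is 6.
No size-1 selection achieves below 5.

5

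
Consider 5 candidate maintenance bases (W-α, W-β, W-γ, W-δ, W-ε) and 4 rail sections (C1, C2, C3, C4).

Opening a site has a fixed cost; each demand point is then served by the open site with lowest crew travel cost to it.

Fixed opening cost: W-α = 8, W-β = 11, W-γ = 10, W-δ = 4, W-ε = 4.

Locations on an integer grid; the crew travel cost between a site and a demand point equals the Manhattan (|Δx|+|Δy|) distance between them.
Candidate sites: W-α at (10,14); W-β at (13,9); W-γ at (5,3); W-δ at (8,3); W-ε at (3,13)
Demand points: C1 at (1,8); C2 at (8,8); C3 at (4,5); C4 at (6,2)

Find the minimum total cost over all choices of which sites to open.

29

Open {W-δ, W-ε}: assign each demand point to its cheapest open site.
  C1→W-ε 7, C2→W-δ 5, C3→W-δ 6, C4→W-δ 3
  crew travel cost 21, fixed 8 → total 29.
Compare {W-δ}: crew travel cost 26 + fixed 4 = 30.
Compare {W-γ}: crew travel cost 22 + fixed 10 = 32.
Compare {W-γ, W-δ}: crew travel cost 19 + fixed 14 = 33.
All other subsets cost ≥ 30. Minimum total cost: 29.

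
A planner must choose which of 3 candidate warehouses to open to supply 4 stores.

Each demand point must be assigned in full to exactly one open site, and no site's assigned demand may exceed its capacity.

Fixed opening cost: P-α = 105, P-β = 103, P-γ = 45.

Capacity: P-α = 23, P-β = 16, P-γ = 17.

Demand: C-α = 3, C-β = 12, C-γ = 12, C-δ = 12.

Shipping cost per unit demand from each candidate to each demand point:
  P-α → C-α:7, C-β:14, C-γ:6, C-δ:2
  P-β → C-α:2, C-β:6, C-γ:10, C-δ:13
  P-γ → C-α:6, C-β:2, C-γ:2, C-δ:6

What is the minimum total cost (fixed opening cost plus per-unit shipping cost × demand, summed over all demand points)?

Open {P-α, P-β, P-γ}; cheapest assignment that respects the capacities:
  P-α (cap 23, load 12): C-δ — cost 12×2 = 24
  P-β (cap 16, load 15): C-α, C-β — cost 3×2 + 12×6 = 78
  P-γ (cap 17, load 12): C-γ — cost 12×2 = 24
  Shipping 126, fixed 253 → total 379.
  Any other capacity-feasible assignment to {P-α, P-β, P-γ} ships for at least 126.
Total demand is 39; every other set of sites either has combined capacity below 39 or cannot fit the demands without splitting one across sites, so {P-α, P-β, P-γ} is the only feasible choice of open sites. Minimum: 379.

379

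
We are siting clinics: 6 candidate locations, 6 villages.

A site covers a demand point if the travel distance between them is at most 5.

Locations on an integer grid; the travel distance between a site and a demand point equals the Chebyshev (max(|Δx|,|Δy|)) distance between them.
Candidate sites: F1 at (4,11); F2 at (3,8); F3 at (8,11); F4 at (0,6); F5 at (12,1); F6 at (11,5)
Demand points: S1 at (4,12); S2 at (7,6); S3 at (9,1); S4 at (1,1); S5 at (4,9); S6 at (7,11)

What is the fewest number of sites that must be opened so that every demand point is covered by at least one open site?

Coverage sets (demand points within 5 of each site):
  F1: {S1, S2, S5, S6}
  F2: {S1, S2, S5, S6}
  F3: {S1, S2, S5, S6}
  F4: {S4, S5}
  F5: {S2, S3}
  F6: {S2, S3}
No 2 sites suffice: every size-2 union leaves at least one demand point uncovered.
But {F1, F4, F5} covers everything, so the minimum is 3.

3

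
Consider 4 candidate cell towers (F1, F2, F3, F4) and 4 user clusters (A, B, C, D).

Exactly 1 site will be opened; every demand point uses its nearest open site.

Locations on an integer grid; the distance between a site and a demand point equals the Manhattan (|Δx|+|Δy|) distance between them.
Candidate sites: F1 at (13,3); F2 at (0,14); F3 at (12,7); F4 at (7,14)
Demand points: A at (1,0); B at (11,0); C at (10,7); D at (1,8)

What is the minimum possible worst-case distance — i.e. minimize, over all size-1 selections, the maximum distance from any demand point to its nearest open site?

17

Open {F1}.
  Farthest demand point is D at distance 17 (to F1); all others are ≤ 17.
With {F3} the worst case is 18.
With {F4} the worst case is 20.
No size-1 selection achieves below 17.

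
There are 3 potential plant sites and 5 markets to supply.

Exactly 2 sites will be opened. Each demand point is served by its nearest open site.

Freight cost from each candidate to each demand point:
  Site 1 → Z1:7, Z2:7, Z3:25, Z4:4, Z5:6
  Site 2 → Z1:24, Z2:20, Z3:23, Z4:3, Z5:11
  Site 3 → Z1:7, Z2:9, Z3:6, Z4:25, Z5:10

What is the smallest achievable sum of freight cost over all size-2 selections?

Open {Site 1, Site 3}.
  Z1→Site 1 7, Z2→Site 1 7, Z3→Site 3 6, Z4→Site 1 4, Z5→Site 1 6  ⇒ total 30.
Compare {Site 2, Site 3}: total 35.
Compare {Site 1, Site 2}: total 46.

30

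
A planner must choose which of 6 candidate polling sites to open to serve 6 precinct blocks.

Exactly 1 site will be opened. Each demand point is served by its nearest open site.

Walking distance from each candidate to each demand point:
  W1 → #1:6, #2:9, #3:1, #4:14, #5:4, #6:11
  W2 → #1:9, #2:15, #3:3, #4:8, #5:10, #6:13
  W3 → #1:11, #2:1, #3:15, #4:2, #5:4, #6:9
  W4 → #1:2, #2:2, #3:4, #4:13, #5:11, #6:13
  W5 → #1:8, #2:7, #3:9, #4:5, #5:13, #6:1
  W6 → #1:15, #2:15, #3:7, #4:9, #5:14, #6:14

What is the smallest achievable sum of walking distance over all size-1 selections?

42

Open {W3}.
  #1→W3 11, #2→W3 1, #3→W3 15, #4→W3 2, #5→W3 4, #6→W3 9  ⇒ total 42.
Compare {W5}: total 43.
Compare {W1}: total 45.
No size-1 selection does better; minimum is 42.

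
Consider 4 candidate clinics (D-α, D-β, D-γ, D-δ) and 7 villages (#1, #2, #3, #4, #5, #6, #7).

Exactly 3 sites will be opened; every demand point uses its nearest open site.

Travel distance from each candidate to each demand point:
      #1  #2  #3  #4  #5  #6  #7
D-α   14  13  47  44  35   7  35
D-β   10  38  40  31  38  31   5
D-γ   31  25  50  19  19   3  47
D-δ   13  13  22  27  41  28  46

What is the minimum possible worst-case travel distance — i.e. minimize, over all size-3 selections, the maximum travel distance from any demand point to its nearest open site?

22

Open {D-β, D-γ, D-δ}.
  Farthest demand point is #3 at travel distance 22 (to D-δ); all others are ≤ 22.
With {D-α, D-β, D-δ} the worst case is 35.
With {D-α, D-γ, D-δ} the worst case is 35.
No size-3 selection achieves below 22.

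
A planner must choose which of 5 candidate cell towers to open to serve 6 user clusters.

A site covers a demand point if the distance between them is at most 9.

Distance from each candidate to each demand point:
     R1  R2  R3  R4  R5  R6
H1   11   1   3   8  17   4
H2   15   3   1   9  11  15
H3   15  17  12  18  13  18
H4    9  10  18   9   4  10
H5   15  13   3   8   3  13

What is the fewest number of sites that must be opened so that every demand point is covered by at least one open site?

2

Coverage sets (demand points within 9 of each site):
  H1: {R2, R3, R4, R6}
  H2: {R2, R3, R4}
  H3: {}
  H4: {R1, R4, R5}
  H5: {R3, R4, R5}
No single site covers all 6 demand points.
But {H1, H4} covers everything, so the minimum is 2.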